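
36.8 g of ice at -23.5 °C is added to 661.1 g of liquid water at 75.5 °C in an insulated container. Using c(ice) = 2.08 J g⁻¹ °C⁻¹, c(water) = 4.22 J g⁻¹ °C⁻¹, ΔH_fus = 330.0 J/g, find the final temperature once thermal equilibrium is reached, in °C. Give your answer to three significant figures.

T_f = 66.8 °C

Heat to bring ice to 0 °C and melt it: q₁ = 36.8×2.08×23.5 + 36.8×330.0 = 13943 J
Heat the water can supply cooling to 0 °C: 661.1×4.22×75.5 = 210633 J > q₁, so all ice melts.
Energy balance: 661.1×4.22×(75.5 − T) = 13943 + 36.8×4.22×(T − 0)
2789.842(75.5 − T) = 13943 + 155.296 T
210633 − 13943 = 2945.138 T
T = 196690 / 2945.138 = 66.78 °C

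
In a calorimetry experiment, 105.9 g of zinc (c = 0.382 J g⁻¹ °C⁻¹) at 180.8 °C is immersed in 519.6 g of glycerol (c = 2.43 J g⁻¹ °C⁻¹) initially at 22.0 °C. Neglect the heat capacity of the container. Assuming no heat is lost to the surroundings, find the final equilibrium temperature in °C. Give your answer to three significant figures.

T_f = 26.9 °C

Heat lost by zinc = heat gained by glycerol.
(105.9)(0.382)(180.8 − T) = (519.6)(2.43)(T − 22.0)
40.4538 (180.8 − T) = 1262.628 (T − 22.0)
7314.0 − 40.4538 T = 1262.628 T − 27778
35092.0 = 1303.0818 T
T = 26.93 °C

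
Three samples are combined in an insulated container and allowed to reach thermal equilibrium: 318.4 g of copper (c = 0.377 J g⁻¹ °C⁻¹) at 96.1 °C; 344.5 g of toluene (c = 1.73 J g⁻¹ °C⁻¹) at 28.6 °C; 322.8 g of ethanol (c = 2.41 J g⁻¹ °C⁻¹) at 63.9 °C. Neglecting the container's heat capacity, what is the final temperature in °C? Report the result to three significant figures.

Σ mᵢcᵢ(T − Tᵢ) = 0  ⇒  T = Σ mᵢcᵢTᵢ / Σ mᵢcᵢ
Σ mᵢcᵢ = 318.4×0.377 + 344.5×1.73 + 322.8×2.41 = 1493.9698
Σ mᵢcᵢTᵢ = 120.0368×96.1 + 595.985×28.6 + 777.948×63.9 = 78292
T = 78292 / 1493.9698 = 52.41 °C

T_f = 52.4 °C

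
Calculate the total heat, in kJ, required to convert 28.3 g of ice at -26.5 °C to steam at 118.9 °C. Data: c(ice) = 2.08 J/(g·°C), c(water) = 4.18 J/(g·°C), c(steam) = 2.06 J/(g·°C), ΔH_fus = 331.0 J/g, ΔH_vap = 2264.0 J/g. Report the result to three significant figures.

q1 (heat ice -26.5→0.0 °C): 28.3 × 2.08 × 26.5 = 1560 J
q2 (melt at 0 °C): 28.3 × 331.0 = 9367 J
q3 (heat water 0.0→100.0 °C): 28.3 × 4.18 × 100.0 = 11829 J
q4 (vaporize at 100 °C): 28.3 × 2264.0 = 64071 J
q5 (heat steam 100.0→118.9 °C): 28.3 × 2.06 × 18.9 = 1102 J
Total: 1560 + 9367 + 11829 + 64071 + 1102 = 87929 J = 87.9 kJ

q = 87.9 kJ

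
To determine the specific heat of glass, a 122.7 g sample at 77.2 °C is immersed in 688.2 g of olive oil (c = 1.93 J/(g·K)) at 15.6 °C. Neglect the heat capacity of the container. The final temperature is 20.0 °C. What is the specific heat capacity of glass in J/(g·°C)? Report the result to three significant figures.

c = 0.833 J/(g·°C)

q_gained = (688.2 × 1.93) × (20.0 − 15.6) = 5844 J
q_lost = 122.7 × c × (77.2 − 20.0) = 7018.44 c
Set equal: c = 5844 / 7018.44 = 0.833 J/(g·°C)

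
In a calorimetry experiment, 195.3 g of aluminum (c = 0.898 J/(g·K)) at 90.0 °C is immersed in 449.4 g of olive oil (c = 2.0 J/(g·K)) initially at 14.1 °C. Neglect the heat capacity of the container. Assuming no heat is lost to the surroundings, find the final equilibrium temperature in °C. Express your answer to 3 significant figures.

Heat lost by aluminum = heat gained by olive oil.
(195.3)(0.898)(90.0 − T) = (449.4)(2.0)(T − 14.1)
175.3794 (90.0 − T) = 898.8 (T − 14.1)
15784 − 175.3794 T = 898.8 T − 12673
28457 = 1074.1794 T
T = 26.49 °C

T_f = 26.5 °C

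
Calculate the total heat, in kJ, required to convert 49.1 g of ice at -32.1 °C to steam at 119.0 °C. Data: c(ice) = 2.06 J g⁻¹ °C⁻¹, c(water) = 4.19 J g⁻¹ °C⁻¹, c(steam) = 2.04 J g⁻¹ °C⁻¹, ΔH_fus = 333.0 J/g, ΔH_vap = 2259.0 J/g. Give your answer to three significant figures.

q = 153 kJ

q1 (heat ice -32.1→0.0 °C): 49.1 × 2.06 × 32.1 = 3247 J
q2 (melt at 0 °C): 49.1 × 333.0 = 16350 J
q3 (heat water 0.0→100.0 °C): 49.1 × 4.19 × 100.0 = 20573 J
q4 (vaporize at 100 °C): 49.1 × 2259.0 = 110917 J
q5 (heat steam 100.0→119.0 °C): 49.1 × 2.04 × 19.0 = 1903 J
Total: 3247 + 16350 + 20573 + 110917 + 1903 = 152990 J = 153 kJ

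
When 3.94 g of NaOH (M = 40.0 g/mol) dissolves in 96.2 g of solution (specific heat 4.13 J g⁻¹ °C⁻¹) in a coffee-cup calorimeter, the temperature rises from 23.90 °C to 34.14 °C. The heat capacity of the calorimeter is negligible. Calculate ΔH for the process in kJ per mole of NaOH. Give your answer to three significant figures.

ΔH = -41.3 kJ/mol

|ΔT| = |34.14 − 23.90| = 10.24 °C
|q_surr| = (96.2 × 4.13) × 10.24 = 397.306 × 10.24 = 4068 J
n(NaOH) = 3.94 / 40.0 = 0.09850 mol
Temperature rose, so q_rxn = −|q_surr| = -4.068 kJ
ΔH = q_rxn / n = -41.30 kJ/mol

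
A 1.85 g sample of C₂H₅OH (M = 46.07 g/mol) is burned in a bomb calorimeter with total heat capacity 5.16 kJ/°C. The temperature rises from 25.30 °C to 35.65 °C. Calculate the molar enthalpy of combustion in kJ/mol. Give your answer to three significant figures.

ΔH = -1330 kJ/mol

ΔT = 35.65 − 25.30 = 10.35 °C
q_cal = C_cal × ΔT = 5.16 × 10.35 = 53.406 kJ
n = 1.85 / 46.07 = 0.04016 mol
q_rxn = −q_cal = -53.406 kJ
ΔH = -53.406 / 0.04016 = -1330 kJ/mol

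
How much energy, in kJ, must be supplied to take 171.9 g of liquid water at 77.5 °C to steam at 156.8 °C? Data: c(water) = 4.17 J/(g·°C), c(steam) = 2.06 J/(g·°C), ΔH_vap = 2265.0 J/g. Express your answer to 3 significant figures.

q = 426 kJ

q1 (heat water 77.5→100.0 °C): 171.9 × 4.17 × 22.5 = 16129 J
q2 (vaporize at 100 °C): 171.9 × 2265.0 = 389354 J
q3 (heat steam 100.0→156.8 °C): 171.9 × 2.06 × 56.8 = 20114 J
Total: 16129 + 389354 + 20114 = 425597 J = 426 kJ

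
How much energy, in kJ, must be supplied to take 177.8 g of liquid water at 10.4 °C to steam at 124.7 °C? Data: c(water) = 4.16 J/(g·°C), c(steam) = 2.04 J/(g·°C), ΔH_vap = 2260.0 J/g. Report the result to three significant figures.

q = 477 kJ

q1 (heat water 10.4→100.0 °C): 177.8 × 4.16 × 89.6 = 66272 J
q2 (vaporize at 100 °C): 177.8 × 2260.0 = 401828 J
q3 (heat steam 100.0→124.7 °C): 177.8 × 2.04 × 24.7 = 8959 J
Total: 66272 + 401828 + 8959 = 477059 J = 477 kJ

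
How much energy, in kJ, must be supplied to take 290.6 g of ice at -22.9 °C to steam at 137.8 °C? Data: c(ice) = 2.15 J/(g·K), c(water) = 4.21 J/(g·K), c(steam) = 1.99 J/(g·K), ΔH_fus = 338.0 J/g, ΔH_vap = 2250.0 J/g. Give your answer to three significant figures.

q1 (heat ice -22.9→0.0 °C): 290.6 × 2.15 × 22.9 = 14308 J
q2 (melt at 0 °C): 290.6 × 338.0 = 98223 J
q3 (heat water 0.0→100.0 °C): 290.6 × 4.21 × 100.0 = 122343 J
q4 (vaporize at 100 °C): 290.6 × 2250.0 = 653850 J
q5 (heat steam 100.0→137.8 °C): 290.6 × 1.99 × 37.8 = 21860 J
Total: 14308 + 98223 + 122343 + 653850 + 21860 = 910584 J = 911 kJ

q = 911 kJ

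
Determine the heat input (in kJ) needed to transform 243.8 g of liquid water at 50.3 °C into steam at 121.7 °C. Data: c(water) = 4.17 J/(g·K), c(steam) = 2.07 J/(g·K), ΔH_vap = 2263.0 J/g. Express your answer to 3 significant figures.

q = 613 kJ

q1 (heat water 50.3→100.0 °C): 243.8 × 4.17 × 49.7 = 50527 J
q2 (vaporize at 100 °C): 243.8 × 2263.0 = 551719 J
q3 (heat steam 100.0→121.7 °C): 243.8 × 2.07 × 21.7 = 10951 J
Total: 50527 + 551719 + 10951 = 613197 J = 613 kJ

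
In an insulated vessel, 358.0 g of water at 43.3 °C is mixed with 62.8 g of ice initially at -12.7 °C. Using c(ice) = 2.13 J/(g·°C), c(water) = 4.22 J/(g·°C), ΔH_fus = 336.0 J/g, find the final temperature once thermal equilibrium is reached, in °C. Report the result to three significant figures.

T_f = 24.0 °C

Heat to bring ice to 0 °C and melt it: q₁ = 62.8×2.13×12.7 + 62.8×336.0 = 22800 J
Heat the water can supply cooling to 0 °C: 358.0×4.22×43.3 = 65415.9 J > q₁, so all ice melts.
Energy balance: 358.0×4.22×(43.3 − T) = 22800 + 62.8×4.22×(T − 0)
1510.76(43.3 − T) = 22800 + 265.016 T
65415.9 − 22800 = 1775.776 T
T = 42615.9 / 1775.776 = 24.00 °C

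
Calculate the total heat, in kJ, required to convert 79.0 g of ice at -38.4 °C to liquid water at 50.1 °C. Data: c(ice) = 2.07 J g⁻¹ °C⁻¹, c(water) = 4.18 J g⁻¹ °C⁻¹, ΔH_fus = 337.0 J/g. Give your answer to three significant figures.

q1 (heat ice -38.4→0.0 °C): 79.0 × 2.07 × 38.4 = 6280 J
q2 (melt at 0 °C): 79.0 × 337.0 = 26623 J
q3 (heat water 0.0→50.1 °C): 79.0 × 4.18 × 50.1 = 16544 J
Total: 6280 + 26623 + 16544 = 49447 J = 49.4 kJ

q = 49.4 kJ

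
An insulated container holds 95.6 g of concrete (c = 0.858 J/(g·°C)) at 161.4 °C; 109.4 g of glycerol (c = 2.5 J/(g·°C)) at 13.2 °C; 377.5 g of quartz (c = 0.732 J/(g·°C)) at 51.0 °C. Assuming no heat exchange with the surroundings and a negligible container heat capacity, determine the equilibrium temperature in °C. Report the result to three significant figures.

Σ mᵢcᵢ(T − Tᵢ) = 0  ⇒  T = Σ mᵢcᵢTᵢ / Σ mᵢcᵢ
Σ mᵢcᵢ = 95.6×0.858 + 109.4×2.5 + 377.5×0.732 = 631.8548
Σ mᵢcᵢTᵢ = 82.0248×161.4 + 273.5×13.2 + 276.33×51.0 = 30942
T = 30942 / 631.8548 = 48.97 °C

T_f = 49.0 °C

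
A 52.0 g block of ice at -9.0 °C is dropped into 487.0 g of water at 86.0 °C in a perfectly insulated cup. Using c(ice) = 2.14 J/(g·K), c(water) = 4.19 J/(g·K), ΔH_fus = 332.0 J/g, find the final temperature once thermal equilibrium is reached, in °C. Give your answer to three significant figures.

T_f = 69.6 °C

Heat to bring ice to 0 °C and melt it: q₁ = 52.0×2.14×9.0 + 52.0×332.0 = 18266 J
Heat the water can supply cooling to 0 °C: 487.0×4.19×86.0 = 175486 J > q₁, so all ice melts.
Energy balance: 487.0×4.19×(86.0 − T) = 18266 + 52.0×4.19×(T − 0)
2040.53(86.0 − T) = 18266 + 217.88 T
175486 − 18266 = 2258.41 T
T = 157220 / 2258.41 = 69.62 °C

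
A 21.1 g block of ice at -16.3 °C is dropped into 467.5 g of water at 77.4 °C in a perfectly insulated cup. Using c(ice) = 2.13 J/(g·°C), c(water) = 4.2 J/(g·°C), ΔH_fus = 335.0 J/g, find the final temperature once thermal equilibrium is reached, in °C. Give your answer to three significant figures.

T_f = 70.3 °C

Heat to bring ice to 0 °C and melt it: q₁ = 21.1×2.13×16.3 + 21.1×335.0 = 7801.1 J
Heat the water can supply cooling to 0 °C: 467.5×4.2×77.4 = 151975 J > q₁, so all ice melts.
Energy balance: 467.5×4.2×(77.4 − T) = 7801.1 + 21.1×4.2×(T − 0)
1963.5(77.4 − T) = 7801.1 + 88.62 T
151975 − 7801.1 = 2052.12 T
T = 144173.9 / 2052.12 = 70.26 °C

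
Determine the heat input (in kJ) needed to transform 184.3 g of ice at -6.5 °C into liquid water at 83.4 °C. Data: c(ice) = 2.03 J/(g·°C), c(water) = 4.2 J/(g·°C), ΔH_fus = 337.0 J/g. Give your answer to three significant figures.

q1 (heat ice -6.5→0.0 °C): 184.3 × 2.03 × 6.5 = 2432 J
q2 (melt at 0 °C): 184.3 × 337.0 = 62109 J
q3 (heat water 0.0→83.4 °C): 184.3 × 4.2 × 83.4 = 64557 J
Total: 2432 + 62109 + 64557 = 129098 J = 129 kJ

q = 129 kJ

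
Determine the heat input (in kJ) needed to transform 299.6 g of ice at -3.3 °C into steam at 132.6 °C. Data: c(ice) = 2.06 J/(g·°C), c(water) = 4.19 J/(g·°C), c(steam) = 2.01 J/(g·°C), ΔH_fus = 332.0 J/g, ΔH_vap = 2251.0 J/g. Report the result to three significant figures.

q1 (heat ice -3.3→0.0 °C): 299.6 × 2.06 × 3.3 = 2037 J
q2 (melt at 0 °C): 299.6 × 332.0 = 99467 J
q3 (heat water 0.0→100.0 °C): 299.6 × 4.19 × 100.0 = 125532 J
q4 (vaporize at 100 °C): 299.6 × 2251.0 = 674400 J
q5 (heat steam 100.0→132.6 °C): 299.6 × 2.01 × 32.6 = 19632 J
Total: 2037 + 99467 + 125532 + 674400 + 19632 = 921068 J = 921 kJ

q = 921 kJ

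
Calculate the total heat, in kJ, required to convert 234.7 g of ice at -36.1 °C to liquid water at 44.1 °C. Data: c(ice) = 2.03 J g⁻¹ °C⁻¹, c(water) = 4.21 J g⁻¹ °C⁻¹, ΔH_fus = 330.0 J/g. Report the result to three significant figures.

q1 (heat ice -36.1→0.0 °C): 234.7 × 2.03 × 36.1 = 17200 J
q2 (melt at 0 °C): 234.7 × 330.0 = 77451 J
q3 (heat water 0.0→44.1 °C): 234.7 × 4.21 × 44.1 = 43575 J
Total: 17200 + 77451 + 43575 = 138226 J = 138 kJ

q = 138 kJ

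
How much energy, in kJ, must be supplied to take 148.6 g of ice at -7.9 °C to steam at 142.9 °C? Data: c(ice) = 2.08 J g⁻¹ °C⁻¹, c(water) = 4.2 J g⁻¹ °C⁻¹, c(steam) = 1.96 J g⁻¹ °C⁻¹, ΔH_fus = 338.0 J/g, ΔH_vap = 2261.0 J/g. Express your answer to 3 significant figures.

q1 (heat ice -7.9→0.0 °C): 148.6 × 2.08 × 7.9 = 2442 J
q2 (melt at 0 °C): 148.6 × 338.0 = 50227 J
q3 (heat water 0.0→100.0 °C): 148.6 × 4.2 × 100.0 = 62412 J
q4 (vaporize at 100 °C): 148.6 × 2261.0 = 335985 J
q5 (heat steam 100.0→142.9 °C): 148.6 × 1.96 × 42.9 = 12495 J
Total: 2442 + 50227 + 62412 + 335985 + 12495 = 463561 J = 464 kJ

q = 464 kJ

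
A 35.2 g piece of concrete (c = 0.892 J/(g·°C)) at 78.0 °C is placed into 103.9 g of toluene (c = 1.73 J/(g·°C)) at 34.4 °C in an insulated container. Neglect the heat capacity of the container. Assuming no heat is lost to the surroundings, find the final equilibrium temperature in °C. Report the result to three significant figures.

Heat lost by concrete = heat gained by toluene.
(35.2)(0.892)(78.0 − T) = (103.9)(1.73)(T − 34.4)
31.3984 (78.0 − T) = 179.747 (T − 34.4)
2449.1 − 31.3984 T = 179.747 T − 6183.3
8632.4 = 211.1454 T
T = 40.88 °C

T_f = 40.9 °C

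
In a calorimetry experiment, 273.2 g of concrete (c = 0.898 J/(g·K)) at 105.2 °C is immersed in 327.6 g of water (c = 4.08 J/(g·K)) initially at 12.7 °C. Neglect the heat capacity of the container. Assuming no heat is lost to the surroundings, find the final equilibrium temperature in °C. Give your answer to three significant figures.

T_f = 27.0 °C

Heat lost by concrete = heat gained by water.
(273.2)(0.898)(105.2 − T) = (327.6)(4.08)(T − 12.7)
245.3336 (105.2 − T) = 1336.608 (T − 12.7)
25809 − 245.3336 T = 1336.608 T − 16975
42784 = 1581.9416 T
T = 27.045 °C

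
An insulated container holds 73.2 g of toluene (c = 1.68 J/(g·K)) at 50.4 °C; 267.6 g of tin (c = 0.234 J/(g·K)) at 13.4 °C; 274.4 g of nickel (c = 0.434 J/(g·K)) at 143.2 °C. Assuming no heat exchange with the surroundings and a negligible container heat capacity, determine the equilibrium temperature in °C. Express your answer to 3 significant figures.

T_f = 79.1 °C

Σ mᵢcᵢ(T − Tᵢ) = 0  ⇒  T = Σ mᵢcᵢTᵢ / Σ mᵢcᵢ
Σ mᵢcᵢ = 73.2×1.68 + 267.6×0.234 + 274.4×0.434 = 304.6840
Σ mᵢcᵢTᵢ = 122.976×50.4 + 62.6184×13.4 + 119.0896×143.2 = 24091
T = 24091 / 304.6840 = 79.07 °C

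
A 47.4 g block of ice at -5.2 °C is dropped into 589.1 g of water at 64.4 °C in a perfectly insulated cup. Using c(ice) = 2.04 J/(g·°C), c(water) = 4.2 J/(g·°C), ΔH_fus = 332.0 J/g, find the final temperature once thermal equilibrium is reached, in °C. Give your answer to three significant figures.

Heat to bring ice to 0 °C and melt it: q₁ = 47.4×2.04×5.2 + 47.4×332.0 = 16240 J
Heat the water can supply cooling to 0 °C: 589.1×4.2×64.4 = 159340 J > q₁, so all ice melts.
Energy balance: 589.1×4.2×(64.4 − T) = 16240 + 47.4×4.2×(T − 0)
2474.22(64.4 − T) = 16240 + 199.08 T
159340 − 16240 = 2673.30 T
T = 143100 / 2673.30 = 53.53 °C

T_f = 53.5 °C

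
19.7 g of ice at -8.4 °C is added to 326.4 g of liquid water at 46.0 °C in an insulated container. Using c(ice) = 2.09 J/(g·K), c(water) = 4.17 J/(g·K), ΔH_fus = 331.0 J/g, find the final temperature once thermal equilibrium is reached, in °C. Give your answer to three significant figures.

Heat to bring ice to 0 °C and melt it: q₁ = 19.7×2.09×8.4 + 19.7×331.0 = 6866.6 J
Heat the water can supply cooling to 0 °C: 326.4×4.17×46.0 = 62610.0 J > q₁, so all ice melts.
Energy balance: 326.4×4.17×(46.0 − T) = 6866.6 + 19.7×4.17×(T − 0)
1361.088(46.0 − T) = 6866.6 + 82.149 T
62610.0 − 6866.6 = 1443.237 T
T = 55743.4 / 1443.237 = 38.62 °C

T_f = 38.6 °C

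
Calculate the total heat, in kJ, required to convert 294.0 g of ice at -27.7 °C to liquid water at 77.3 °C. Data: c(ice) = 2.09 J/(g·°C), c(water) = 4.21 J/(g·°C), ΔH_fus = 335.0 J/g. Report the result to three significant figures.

q = 211 kJ

q1 (heat ice -27.7→0.0 °C): 294.0 × 2.09 × 27.7 = 17021 J
q2 (melt at 0 °C): 294.0 × 335.0 = 98490 J
q3 (heat water 0.0→77.3 °C): 294.0 × 4.21 × 77.3 = 95677 J
Total: 17021 + 98490 + 95677 = 211188 J = 211 kJ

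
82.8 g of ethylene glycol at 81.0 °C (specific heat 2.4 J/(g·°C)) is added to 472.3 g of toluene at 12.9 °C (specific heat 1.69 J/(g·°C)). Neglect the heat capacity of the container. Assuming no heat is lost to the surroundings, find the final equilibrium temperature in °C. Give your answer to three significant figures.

Heat lost by ethylene glycol = heat gained by toluene.
(82.8)(2.4)(81.0 − T) = (472.3)(1.69)(T − 12.9)
198.72 (81.0 − T) = 798.187 (T − 12.9)
16096 − 198.72 T = 798.187 T − 10297
26393 = 996.907 T
T = 26.47 °C

T_f = 26.5 °C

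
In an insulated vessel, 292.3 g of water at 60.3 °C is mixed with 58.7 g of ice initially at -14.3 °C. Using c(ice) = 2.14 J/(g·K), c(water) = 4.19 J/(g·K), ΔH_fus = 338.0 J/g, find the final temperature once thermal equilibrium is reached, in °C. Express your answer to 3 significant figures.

T_f = 35.5 °C

Heat to bring ice to 0 °C and melt it: q₁ = 58.7×2.14×14.3 + 58.7×338.0 = 21637 J
Heat the water can supply cooling to 0 °C: 292.3×4.19×60.3 = 73851.6 J > q₁, so all ice melts.
Energy balance: 292.3×4.19×(60.3 − T) = 21637 + 58.7×4.19×(T − 0)
1224.737(60.3 − T) = 21637 + 245.953 T
73851.6 − 21637 = 1470.690 T
T = 52214.6 / 1470.690 = 35.50 °C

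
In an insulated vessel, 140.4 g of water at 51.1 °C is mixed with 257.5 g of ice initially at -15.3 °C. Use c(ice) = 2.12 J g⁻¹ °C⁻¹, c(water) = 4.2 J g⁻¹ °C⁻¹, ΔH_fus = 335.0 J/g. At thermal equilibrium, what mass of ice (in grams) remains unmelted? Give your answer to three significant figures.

m_ice remaining = 192 g

Heat to warm all ice to 0 °C: 257.5×2.12×15.3 = 8352.3 J
Heat released by water cooling to 0 °C: 140.4×4.2×51.1 = 30133 J
30133 J < 8352.3 + 257.5×335.0 = 94614.8 J, so not all ice melts; final T = 0 °C.
Heat left for melting: 30133 − 8352.3 = 21780.7 J
Mass melted = 21780.7 / 335.0 = 65.02 g
Ice remaining = 257.5 − 65.02 = 192.48 g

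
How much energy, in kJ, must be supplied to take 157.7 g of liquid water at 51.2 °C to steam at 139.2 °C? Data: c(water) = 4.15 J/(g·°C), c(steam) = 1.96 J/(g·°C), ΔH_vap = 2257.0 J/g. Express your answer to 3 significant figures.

q1 (heat water 51.2→100.0 °C): 157.7 × 4.15 × 48.8 = 31937 J
q2 (vaporize at 100 °C): 157.7 × 2257.0 = 355929 J
q3 (heat steam 100.0→139.2 °C): 157.7 × 1.96 × 39.2 = 12116 J
Total: 31937 + 355929 + 12116 = 399982 J = 400 kJ

q = 400 kJ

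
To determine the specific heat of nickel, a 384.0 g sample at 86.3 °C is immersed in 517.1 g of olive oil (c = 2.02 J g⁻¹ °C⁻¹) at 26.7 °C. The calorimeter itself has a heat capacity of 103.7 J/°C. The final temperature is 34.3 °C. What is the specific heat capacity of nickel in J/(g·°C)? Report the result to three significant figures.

q_gained = (517.1 × 2.02 + 103.7) × (34.3 − 26.7) = 8727 J
q_lost = 384.0 × c × (86.3 − 34.3) = 19968 c
Set equal: c = 8727 / 19968 = 0.437 J/(g·°C)

c = 0.437 J/(g·°C)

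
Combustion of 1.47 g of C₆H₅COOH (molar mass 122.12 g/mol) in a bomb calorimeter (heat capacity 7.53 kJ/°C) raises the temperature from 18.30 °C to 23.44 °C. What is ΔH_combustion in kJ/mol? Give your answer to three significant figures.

ΔH = -3220 kJ/mol

ΔT = 23.44 − 18.30 = 5.14 °C
q_cal = C_cal × ΔT = 7.53 × 5.14 = 38.7042 kJ
n = 1.47 / 122.12 = 0.012037 mol
q_rxn = −q_cal = -38.7042 kJ
ΔH = -38.7042 / 0.012037 = -3215 kJ/mol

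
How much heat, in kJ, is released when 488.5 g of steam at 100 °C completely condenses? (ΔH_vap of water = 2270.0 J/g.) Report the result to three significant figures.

q = m × ΔH_vap = 488.5 × 2270.0 = 1109000 J = 1110 kJ

q = 1110 kJ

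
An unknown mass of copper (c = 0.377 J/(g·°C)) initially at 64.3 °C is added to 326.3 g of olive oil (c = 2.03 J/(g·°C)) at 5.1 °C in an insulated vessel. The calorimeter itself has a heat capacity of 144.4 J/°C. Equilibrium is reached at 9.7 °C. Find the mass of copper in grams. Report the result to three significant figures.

m = 180 g

q_gained = (326.3 × 2.03 + 144.4) × (9.7 − 5.1) = 3711 J
q_lost = m × 0.377 × (64.3 − 9.7) = 20.5842 m
m = 3711 / 20.5842 = 180 g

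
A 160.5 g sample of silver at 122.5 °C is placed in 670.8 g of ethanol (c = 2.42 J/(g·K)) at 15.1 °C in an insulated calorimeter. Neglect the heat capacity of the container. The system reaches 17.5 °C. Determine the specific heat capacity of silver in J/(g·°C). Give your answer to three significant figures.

q_gained = (670.8 × 2.42) × (17.5 − 15.1) = 3896 J
q_lost = 160.5 × c × (122.5 − 17.5) = 16852.5 c
Set equal: c = 3896 / 16852.5 = 0.231 J/(g·°C)

c = 0.231 J/(g·°C)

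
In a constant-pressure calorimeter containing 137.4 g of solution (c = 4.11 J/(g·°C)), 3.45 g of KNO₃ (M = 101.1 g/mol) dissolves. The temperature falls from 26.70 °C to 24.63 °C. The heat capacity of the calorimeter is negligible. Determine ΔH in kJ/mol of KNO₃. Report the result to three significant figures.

ΔH = 34.3 kJ/mol

|ΔT| = |24.63 − 26.70| = 2.07 °C
|q_surr| = (137.4 × 4.11) × 2.07 = 564.714 × 2.07 = 1169 J
n(KNO₃) = 3.45 / 101.1 = 0.03412 mol
Temperature fell, so q_rxn = +|q_surr| = 1.169 kJ
ΔH = q_rxn / n = 34.26 kJ/mol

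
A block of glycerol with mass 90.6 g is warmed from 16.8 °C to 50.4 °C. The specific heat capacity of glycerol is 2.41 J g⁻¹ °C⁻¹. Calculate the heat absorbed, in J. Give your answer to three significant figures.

q = 7340 J

q = m c ΔT = 90.6 × 2.41 × (50.4 − 16.8)
q = 90.6 × 2.41 × 33.6 = 7336 J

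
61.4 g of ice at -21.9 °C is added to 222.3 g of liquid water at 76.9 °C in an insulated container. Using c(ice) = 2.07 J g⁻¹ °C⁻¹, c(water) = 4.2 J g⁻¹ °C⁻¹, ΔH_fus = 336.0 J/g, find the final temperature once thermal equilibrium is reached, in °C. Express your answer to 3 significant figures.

T_f = 40.6 °C

Heat to bring ice to 0 °C and melt it: q₁ = 61.4×2.07×21.9 + 61.4×336.0 = 23414 J
Heat the water can supply cooling to 0 °C: 222.3×4.2×76.9 = 71798.5 J > q₁, so all ice melts.
Energy balance: 222.3×4.2×(76.9 − T) = 23414 + 61.4×4.2×(T − 0)
933.66(76.9 − T) = 23414 + 257.88 T
71798.5 − 23414 = 1191.54 T
T = 48384.5 / 1191.54 = 40.61 °C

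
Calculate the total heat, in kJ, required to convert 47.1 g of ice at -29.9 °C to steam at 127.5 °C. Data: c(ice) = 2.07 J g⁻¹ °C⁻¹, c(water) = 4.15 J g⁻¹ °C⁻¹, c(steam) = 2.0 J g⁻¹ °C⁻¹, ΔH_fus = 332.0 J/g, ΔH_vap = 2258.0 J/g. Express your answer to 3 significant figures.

q1 (heat ice -29.9→0.0 °C): 47.1 × 2.07 × 29.9 = 2915 J
q2 (melt at 0 °C): 47.1 × 332.0 = 15637 J
q3 (heat water 0.0→100.0 °C): 47.1 × 4.15 × 100.0 = 19547 J
q4 (vaporize at 100 °C): 47.1 × 2258.0 = 106352 J
q5 (heat steam 100.0→127.5 °C): 47.1 × 2.0 × 27.5 = 2591 J
Total: 2915 + 15637 + 19547 + 106352 + 2591 = 147042 J = 147 kJ

q = 147 kJ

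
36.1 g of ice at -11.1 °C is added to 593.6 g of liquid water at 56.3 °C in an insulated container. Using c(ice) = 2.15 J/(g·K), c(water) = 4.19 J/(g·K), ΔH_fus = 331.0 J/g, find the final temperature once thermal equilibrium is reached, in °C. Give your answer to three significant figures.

T_f = 48.2 °C

Heat to bring ice to 0 °C and melt it: q₁ = 36.1×2.15×11.1 + 36.1×331.0 = 12811 J
Heat the water can supply cooling to 0 °C: 593.6×4.19×56.3 = 140028 J > q₁, so all ice melts.
Energy balance: 593.6×4.19×(56.3 − T) = 12811 + 36.1×4.19×(T − 0)
2487.184(56.3 − T) = 12811 + 151.259 T
140028 − 12811 = 2638.443 T
T = 127217 / 2638.443 = 48.22 °C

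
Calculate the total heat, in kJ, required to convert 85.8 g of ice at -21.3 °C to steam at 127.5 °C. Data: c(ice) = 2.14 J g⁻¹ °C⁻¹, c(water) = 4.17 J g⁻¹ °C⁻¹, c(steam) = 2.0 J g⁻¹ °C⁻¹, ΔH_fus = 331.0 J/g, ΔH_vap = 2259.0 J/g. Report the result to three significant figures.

q1 (heat ice -21.3→0.0 °C): 85.8 × 2.14 × 21.3 = 3911 J
q2 (melt at 0 °C): 85.8 × 331.0 = 28400 J
q3 (heat water 0.0→100.0 °C): 85.8 × 4.17 × 100.0 = 35779 J
q4 (vaporize at 100 °C): 85.8 × 2259.0 = 193822 J
q5 (heat steam 100.0→127.5 °C): 85.8 × 2.0 × 27.5 = 4719 J
Total: 3911 + 28400 + 35779 + 193822 + 4719 = 266631 J = 267 kJ

q = 267 kJ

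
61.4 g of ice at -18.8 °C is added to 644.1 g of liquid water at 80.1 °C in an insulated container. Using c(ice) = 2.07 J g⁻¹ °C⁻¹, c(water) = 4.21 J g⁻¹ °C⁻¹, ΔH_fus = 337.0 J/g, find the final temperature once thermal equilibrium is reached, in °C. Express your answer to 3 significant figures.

Heat to bring ice to 0 °C and melt it: q₁ = 61.4×2.07×18.8 + 61.4×337.0 = 23081 J
Heat the water can supply cooling to 0 °C: 644.1×4.21×80.1 = 217204 J > q₁, so all ice melts.
Energy balance: 644.1×4.21×(80.1 − T) = 23081 + 61.4×4.21×(T − 0)
2711.661(80.1 − T) = 23081 + 258.494 T
217204 − 23081 = 2970.155 T
T = 194123 / 2970.155 = 65.36 °C

T_f = 65.4 °C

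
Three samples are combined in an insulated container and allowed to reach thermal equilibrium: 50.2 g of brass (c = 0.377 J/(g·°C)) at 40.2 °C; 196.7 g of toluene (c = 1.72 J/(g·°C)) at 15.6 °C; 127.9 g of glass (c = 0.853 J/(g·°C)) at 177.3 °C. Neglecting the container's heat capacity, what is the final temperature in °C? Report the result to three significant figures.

Σ mᵢcᵢ(T − Tᵢ) = 0  ⇒  T = Σ mᵢcᵢTᵢ / Σ mᵢcᵢ
Σ mᵢcᵢ = 50.2×0.377 + 196.7×1.72 + 127.9×0.853 = 466.3481
Σ mᵢcᵢTᵢ = 18.9254×40.2 + 338.324×15.6 + 109.0987×177.3 = 25382
T = 25382 / 466.3481 = 54.43 °C

T_f = 54.4 °C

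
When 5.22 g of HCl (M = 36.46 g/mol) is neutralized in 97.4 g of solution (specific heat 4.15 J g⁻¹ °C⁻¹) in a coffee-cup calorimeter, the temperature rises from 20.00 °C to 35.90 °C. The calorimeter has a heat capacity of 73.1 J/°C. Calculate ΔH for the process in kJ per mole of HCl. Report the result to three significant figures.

|ΔT| = |35.90 − 20.00| = 15.90 °C
|q_surr| = (97.4 × 4.15 + 73.1) × 15.90 = 477.31 × 15.90 = 7589 J
n(HCl) = 5.22 / 36.46 = 0.1432 mol
Temperature rose, so q_rxn = −|q_surr| = -7.589 kJ
ΔH = q_rxn / n = -53.00 kJ/mol

ΔH = -53.0 kJ/mol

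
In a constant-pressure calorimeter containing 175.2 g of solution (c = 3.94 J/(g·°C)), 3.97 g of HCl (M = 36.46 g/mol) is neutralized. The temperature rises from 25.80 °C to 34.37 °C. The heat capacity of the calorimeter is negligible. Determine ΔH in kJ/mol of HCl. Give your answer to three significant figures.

ΔH = -54.3 kJ/mol

|ΔT| = |34.37 − 25.80| = 8.57 °C
|q_surr| = (175.2 × 3.94) × 8.57 = 690.288 × 8.57 = 5916 J
n(HCl) = 3.97 / 36.46 = 0.1089 mol
Temperature rose, so q_rxn = −|q_surr| = -5.916 kJ
ΔH = q_rxn / n = -54.33 kJ/mol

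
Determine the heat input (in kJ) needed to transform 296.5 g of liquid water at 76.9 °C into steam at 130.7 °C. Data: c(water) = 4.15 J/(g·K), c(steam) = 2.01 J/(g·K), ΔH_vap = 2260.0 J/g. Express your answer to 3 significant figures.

q = 717 kJ

q1 (heat water 76.9→100.0 °C): 296.5 × 4.15 × 23.1 = 28424 J
q2 (vaporize at 100 °C): 296.5 × 2260.0 = 670090 J
q3 (heat steam 100.0→130.7 °C): 296.5 × 2.01 × 30.7 = 18296 J
Total: 28424 + 670090 + 18296 = 716810 J = 717 kJ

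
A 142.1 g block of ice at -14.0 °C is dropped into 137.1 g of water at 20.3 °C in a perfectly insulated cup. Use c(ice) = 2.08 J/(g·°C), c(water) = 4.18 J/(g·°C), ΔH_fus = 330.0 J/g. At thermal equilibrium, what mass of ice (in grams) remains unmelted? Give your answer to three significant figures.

Heat to warm all ice to 0 °C: 142.1×2.08×14.0 = 4138.0 J
Heat released by water cooling to 0 °C: 137.1×4.18×20.3 = 11633 J
11633 J < 4138.0 + 142.1×330.0 = 51031.0 J, so not all ice melts; final T = 0 °C.
Heat left for melting: 11633 − 4138.0 = 7495.0 J
Mass melted = 7495.0 / 330.0 = 22.71 g
Ice remaining = 142.1 − 22.71 = 119.39 g

m_ice remaining = 119 g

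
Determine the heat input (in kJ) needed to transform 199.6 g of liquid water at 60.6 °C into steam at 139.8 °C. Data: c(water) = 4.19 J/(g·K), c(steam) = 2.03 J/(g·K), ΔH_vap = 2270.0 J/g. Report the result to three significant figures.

q = 502 kJ

q1 (heat water 60.6→100.0 °C): 199.6 × 4.19 × 39.4 = 32951 J
q2 (vaporize at 100 °C): 199.6 × 2270.0 = 453092 J
q3 (heat steam 100.0→139.8 °C): 199.6 × 2.03 × 39.8 = 16126 J
Total: 32951 + 453092 + 16126 = 502169 J = 502 kJ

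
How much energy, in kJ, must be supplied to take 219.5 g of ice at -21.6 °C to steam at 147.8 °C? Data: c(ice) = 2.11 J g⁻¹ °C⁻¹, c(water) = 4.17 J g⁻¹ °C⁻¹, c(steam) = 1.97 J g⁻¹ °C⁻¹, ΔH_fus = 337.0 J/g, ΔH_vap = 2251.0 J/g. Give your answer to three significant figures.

q1 (heat ice -21.6→0.0 °C): 219.5 × 2.11 × 21.6 = 10004 J
q2 (melt at 0 °C): 219.5 × 337.0 = 73972 J
q3 (heat water 0.0→100.0 °C): 219.5 × 4.17 × 100.0 = 91532 J
q4 (vaporize at 100 °C): 219.5 × 2251.0 = 494095 J
q5 (heat steam 100.0→147.8 °C): 219.5 × 1.97 × 47.8 = 20669 J
Total: 10004 + 73972 + 91532 + 494095 + 20669 = 690272 J = 690 kJ

q = 690 kJ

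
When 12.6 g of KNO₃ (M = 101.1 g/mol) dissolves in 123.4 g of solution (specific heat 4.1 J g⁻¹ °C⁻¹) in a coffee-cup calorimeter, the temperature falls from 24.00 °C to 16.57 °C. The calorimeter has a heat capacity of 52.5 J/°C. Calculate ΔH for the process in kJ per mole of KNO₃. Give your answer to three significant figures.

ΔH = 33.3 kJ/mol

|ΔT| = |16.57 − 24.00| = 7.43 °C
|q_surr| = (123.4 × 4.1 + 52.5) × 7.43 = 558.44 × 7.43 = 4149 J
n(KNO₃) = 12.6 / 101.1 = 0.1246 mol
Temperature fell, so q_rxn = +|q_surr| = 4.149 kJ
ΔH = q_rxn / n = 33.30 kJ/mol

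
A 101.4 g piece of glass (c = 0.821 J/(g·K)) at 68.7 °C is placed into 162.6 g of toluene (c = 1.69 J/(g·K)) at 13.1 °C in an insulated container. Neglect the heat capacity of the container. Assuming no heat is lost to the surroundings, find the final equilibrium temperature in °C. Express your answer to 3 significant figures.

Heat lost by glass = heat gained by toluene.
(101.4)(0.821)(68.7 − T) = (162.6)(1.69)(T − 13.1)
83.2494 (68.7 − T) = 274.794 (T − 13.1)
5719.2 − 83.2494 T = 274.794 T − 3599.8
9319.0 = 358.0434 T
T = 26.03 °C

T_f = 26.0 °C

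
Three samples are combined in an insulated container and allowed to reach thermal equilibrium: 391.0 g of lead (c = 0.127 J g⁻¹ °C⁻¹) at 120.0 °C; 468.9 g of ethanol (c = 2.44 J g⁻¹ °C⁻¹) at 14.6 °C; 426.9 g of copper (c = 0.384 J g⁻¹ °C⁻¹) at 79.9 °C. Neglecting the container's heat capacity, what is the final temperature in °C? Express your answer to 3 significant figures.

Σ mᵢcᵢ(T − Tᵢ) = 0  ⇒  T = Σ mᵢcᵢTᵢ / Σ mᵢcᵢ
Σ mᵢcᵢ = 391.0×0.127 + 468.9×2.44 + 426.9×0.384 = 1357.7026
Σ mᵢcᵢTᵢ = 49.657×120.0 + 1144.116×14.6 + 163.9296×79.9 = 35761
T = 35761 / 1357.7026 = 26.34 °C

T_f = 26.3 °C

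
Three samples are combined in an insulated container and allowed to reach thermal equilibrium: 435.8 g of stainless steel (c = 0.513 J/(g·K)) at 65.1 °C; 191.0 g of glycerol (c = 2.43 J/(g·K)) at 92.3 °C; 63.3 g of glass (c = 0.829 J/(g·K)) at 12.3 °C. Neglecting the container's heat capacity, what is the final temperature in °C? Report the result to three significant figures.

Σ mᵢcᵢ(T − Tᵢ) = 0  ⇒  T = Σ mᵢcᵢTᵢ / Σ mᵢcᵢ
Σ mᵢcᵢ = 435.8×0.513 + 191.0×2.43 + 63.3×0.829 = 740.1711
Σ mᵢcᵢTᵢ = 223.5654×65.1 + 464.13×92.3 + 52.4757×12.3 = 58039
T = 58039 / 740.1711 = 78.41 °C

T_f = 78.4 °C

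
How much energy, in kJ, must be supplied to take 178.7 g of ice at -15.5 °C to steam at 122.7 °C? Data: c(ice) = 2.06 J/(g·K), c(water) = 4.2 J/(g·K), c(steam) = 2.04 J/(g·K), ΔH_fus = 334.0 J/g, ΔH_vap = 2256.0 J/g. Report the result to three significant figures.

q1 (heat ice -15.5→0.0 °C): 178.7 × 2.06 × 15.5 = 5706 J
q2 (melt at 0 °C): 178.7 × 334.0 = 59686 J
q3 (heat water 0.0→100.0 °C): 178.7 × 4.2 × 100.0 = 75054 J
q4 (vaporize at 100 °C): 178.7 × 2256.0 = 403147 J
q5 (heat steam 100.0→122.7 °C): 178.7 × 2.04 × 22.7 = 8275 J
Total: 5706 + 59686 + 75054 + 403147 + 8275 = 551868 J = 552 kJ

q = 552 kJ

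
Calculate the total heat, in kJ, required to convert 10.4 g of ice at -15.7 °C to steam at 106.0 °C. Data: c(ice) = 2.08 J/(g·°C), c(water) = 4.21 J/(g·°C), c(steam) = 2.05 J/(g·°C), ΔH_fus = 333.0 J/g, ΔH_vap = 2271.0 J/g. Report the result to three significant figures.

q = 31.9 kJ

q1 (heat ice -15.7→0.0 °C): 10.4 × 2.08 × 15.7 = 340 J
q2 (melt at 0 °C): 10.4 × 333.0 = 3463 J
q3 (heat water 0.0→100.0 °C): 10.4 × 4.21 × 100.0 = 4378 J
q4 (vaporize at 100 °C): 10.4 × 2271.0 = 23618 J
q5 (heat steam 100.0→106.0 °C): 10.4 × 2.05 × 6.0 = 128 J
Total: 340 + 3463 + 4378 + 23618 + 128 = 31927 J = 31.9 kJ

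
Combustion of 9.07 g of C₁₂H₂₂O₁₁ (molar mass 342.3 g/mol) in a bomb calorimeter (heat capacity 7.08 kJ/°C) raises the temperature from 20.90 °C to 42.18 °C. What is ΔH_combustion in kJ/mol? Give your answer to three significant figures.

ΔH = -5690 kJ/mol

ΔT = 42.18 − 20.90 = 21.28 °C
q_cal = C_cal × ΔT = 7.08 × 21.28 = 150.6624 kJ
n = 9.07 / 342.3 = 0.02650 mol
q_rxn = −q_cal = -150.6624 kJ
ΔH = -150.6624 / 0.02650 = -5685 kJ/mol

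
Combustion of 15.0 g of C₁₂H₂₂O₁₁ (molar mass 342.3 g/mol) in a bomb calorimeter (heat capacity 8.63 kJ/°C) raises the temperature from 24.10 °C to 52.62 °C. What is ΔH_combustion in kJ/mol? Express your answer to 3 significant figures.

ΔT = 52.62 − 24.10 = 28.52 °C
q_cal = C_cal × ΔT = 8.63 × 28.52 = 246.1276 kJ
n = 15.0 / 342.3 = 0.04382 mol
q_rxn = −q_cal = -246.1276 kJ
ΔH = -246.1276 / 0.04382 = -5617 kJ/mol

ΔH = -5620 kJ/mol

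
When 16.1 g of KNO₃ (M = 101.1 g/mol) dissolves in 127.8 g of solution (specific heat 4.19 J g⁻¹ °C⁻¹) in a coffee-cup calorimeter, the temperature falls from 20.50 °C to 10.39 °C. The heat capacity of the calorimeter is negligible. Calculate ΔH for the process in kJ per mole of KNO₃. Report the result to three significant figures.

|ΔT| = |10.39 − 20.50| = 10.11 °C
|q_surr| = (127.8 × 4.19) × 10.11 = 535.482 × 10.11 = 5414 J
n(KNO₃) = 16.1 / 101.1 = 0.1592 mol
Temperature fell, so q_rxn = +|q_surr| = 5.414 kJ
ΔH = q_rxn / n = 34.01 kJ/mol

ΔH = 34.0 kJ/mol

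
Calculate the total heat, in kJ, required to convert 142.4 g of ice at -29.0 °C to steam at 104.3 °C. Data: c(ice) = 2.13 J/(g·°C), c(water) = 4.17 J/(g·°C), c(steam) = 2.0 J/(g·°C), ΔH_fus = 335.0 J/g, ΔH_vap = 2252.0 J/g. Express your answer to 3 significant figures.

q = 438 kJ

q1 (heat ice -29.0→0.0 °C): 142.4 × 2.13 × 29.0 = 8796 J
q2 (melt at 0 °C): 142.4 × 335.0 = 47704 J
q3 (heat water 0.0→100.0 °C): 142.4 × 4.17 × 100.0 = 59381 J
q4 (vaporize at 100 °C): 142.4 × 2252.0 = 320685 J
q5 (heat steam 100.0→104.3 °C): 142.4 × 2.0 × 4.3 = 1225 J
Total: 8796 + 47704 + 59381 + 320685 + 1225 = 437791 J = 438 kJ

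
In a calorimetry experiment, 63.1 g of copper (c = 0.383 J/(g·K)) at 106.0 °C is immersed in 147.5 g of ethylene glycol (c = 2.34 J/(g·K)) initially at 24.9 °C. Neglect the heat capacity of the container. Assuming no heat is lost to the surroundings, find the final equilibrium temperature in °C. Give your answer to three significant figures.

T_f = 30.2 °C

Heat lost by copper = heat gained by ethylene glycol.
(63.1)(0.383)(106.0 − T) = (147.5)(2.34)(T − 24.9)
24.1673 (106.0 − T) = 345.15 (T − 24.9)
2561.7 − 24.1673 T = 345.15 T − 8594.2
11155.9 = 369.3173 T
T = 30.21 °C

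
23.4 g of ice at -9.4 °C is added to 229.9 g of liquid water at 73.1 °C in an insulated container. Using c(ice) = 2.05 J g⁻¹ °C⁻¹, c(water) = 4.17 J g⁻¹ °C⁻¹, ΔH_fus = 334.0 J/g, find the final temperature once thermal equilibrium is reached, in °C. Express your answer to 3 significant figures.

Heat to bring ice to 0 °C and melt it: q₁ = 23.4×2.05×9.4 + 23.4×334.0 = 8266.5 J
Heat the water can supply cooling to 0 °C: 229.9×4.17×73.1 = 70079.7 J > q₁, so all ice melts.
Energy balance: 229.9×4.17×(73.1 − T) = 8266.5 + 23.4×4.17×(T − 0)
958.683(73.1 − T) = 8266.5 + 97.578 T
70079.7 − 8266.5 = 1056.261 T
T = 61813.2 / 1056.261 = 58.52 °C

T_f = 58.5 °C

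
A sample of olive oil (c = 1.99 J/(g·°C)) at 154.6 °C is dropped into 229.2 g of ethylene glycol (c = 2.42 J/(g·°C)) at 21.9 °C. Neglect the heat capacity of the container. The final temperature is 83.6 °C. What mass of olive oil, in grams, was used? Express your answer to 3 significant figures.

m = 242 g

q_gained = (229.2 × 2.42) × (83.6 − 21.9) = 34220 J
q_lost = m × 1.99 × (154.6 − 83.6) = 141.29 m
m = 34220 / 141.29 = 242 g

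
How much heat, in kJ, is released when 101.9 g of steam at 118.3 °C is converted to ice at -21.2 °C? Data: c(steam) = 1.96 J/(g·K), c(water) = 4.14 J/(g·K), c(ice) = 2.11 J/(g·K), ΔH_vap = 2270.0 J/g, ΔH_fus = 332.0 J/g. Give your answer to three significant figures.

q = 316 kJ

q1 (cool steam 118.3→100 °C): 101.9 × 1.96 × 18.3 = 3655 J
q2 (condense at 100 °C): 101.9 × 2270.0 = 231313 J
q3 (cool water 100→0 °C): 101.9 × 4.14 × 100.0 = 42187 J
q4 (freeze at 0 °C): 101.9 × 332.0 = 33831 J
q5 (cool ice 0→-21.2 °C): 101.9 × 2.11 × 21.2 = 4558 J
Total: 3655 + 231313 + 42187 + 33831 + 4558 = 315544 J = 316 kJ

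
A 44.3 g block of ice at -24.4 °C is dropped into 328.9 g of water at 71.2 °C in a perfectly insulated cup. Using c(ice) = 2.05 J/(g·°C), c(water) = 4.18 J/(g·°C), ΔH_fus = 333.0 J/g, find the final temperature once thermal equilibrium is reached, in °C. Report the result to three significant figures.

T_f = 51.9 °C

Heat to bring ice to 0 °C and melt it: q₁ = 44.3×2.05×24.4 + 44.3×333.0 = 16968 J
Heat the water can supply cooling to 0 °C: 328.9×4.18×71.2 = 97885.9 J > q₁, so all ice melts.
Energy balance: 328.9×4.18×(71.2 − T) = 16968 + 44.3×4.18×(T − 0)
1374.802(71.2 − T) = 16968 + 185.174 T
97885.9 − 16968 = 1559.976 T
T = 80917.9 / 1559.976 = 51.87 °C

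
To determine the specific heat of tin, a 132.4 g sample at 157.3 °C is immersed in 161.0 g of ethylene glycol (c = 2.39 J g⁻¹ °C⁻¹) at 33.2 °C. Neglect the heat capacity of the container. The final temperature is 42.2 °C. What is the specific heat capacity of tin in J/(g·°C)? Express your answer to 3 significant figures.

q_gained = (161.0 × 2.39) × (42.2 − 33.2) = 3463 J
q_lost = 132.4 × c × (157.3 − 42.2) = 15239.24 c
Set equal: c = 3463 / 15239.24 = 0.227 J/(g·°C)

c = 0.227 J/(g·°C)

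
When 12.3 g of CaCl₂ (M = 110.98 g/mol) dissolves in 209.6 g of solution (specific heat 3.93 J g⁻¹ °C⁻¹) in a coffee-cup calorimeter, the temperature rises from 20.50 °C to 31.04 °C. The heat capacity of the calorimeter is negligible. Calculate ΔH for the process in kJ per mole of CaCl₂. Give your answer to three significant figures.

ΔH = -78.3 kJ/mol

|ΔT| = |31.04 − 20.50| = 10.54 °C
|q_surr| = (209.6 × 3.93) × 10.54 = 823.728 × 10.54 = 8682.1 J
n(CaCl₂) = 12.3 / 110.98 = 0.11083 mol
Temperature rose, so q_rxn = −|q_surr| = -8.6821 kJ
ΔH = q_rxn / n = -78.34 kJ/mol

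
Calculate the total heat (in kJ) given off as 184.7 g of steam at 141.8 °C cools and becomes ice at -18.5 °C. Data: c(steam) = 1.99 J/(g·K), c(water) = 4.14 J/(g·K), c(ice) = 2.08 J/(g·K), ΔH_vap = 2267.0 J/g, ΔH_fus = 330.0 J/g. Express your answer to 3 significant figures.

q = 579 kJ

q1 (cool steam 141.8→100 °C): 184.7 × 1.99 × 41.8 = 15364 J
q2 (condense at 100 °C): 184.7 × 2267.0 = 418715 J
q3 (cool water 100→0 °C): 184.7 × 4.14 × 100.0 = 76466 J
q4 (freeze at 0 °C): 184.7 × 330.0 = 60951 J
q5 (cool ice 0→-18.5 °C): 184.7 × 2.08 × 18.5 = 7107 J
Total: 15364 + 418715 + 76466 + 60951 + 7107 = 578603 J = 579 kJ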